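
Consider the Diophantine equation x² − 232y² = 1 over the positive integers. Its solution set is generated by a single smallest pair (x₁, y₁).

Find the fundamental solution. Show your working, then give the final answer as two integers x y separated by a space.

19603 1287

d=232: √d = [15; 4,3,7,3,4,30] (ℓ=6, even), read p_5/q_5
step 0: (15, 1)  from 15·(1,0) + (0,1)
…
step 2: (198, 13)  from 3·(61,4) + (15,1)
step 3: (1447, 95)  from 7·(198,13) + (61,4)
step 4: (4539, 298)  from 3·(1447,95) + (198,13)
step 5: (19603, 1287)  from 4·(4539,298) + (1447,95)
(x₁, y₁) = (19603, 1287);  19603² − 232·1287² = 1 ✓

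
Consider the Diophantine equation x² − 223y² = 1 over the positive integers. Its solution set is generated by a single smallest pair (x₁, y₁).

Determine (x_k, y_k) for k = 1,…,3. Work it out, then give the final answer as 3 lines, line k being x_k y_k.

224 15
100351 6720
44957024 3010545

√223 → a₀=14, period (1,13,1,28); ℓ=4 even so k=3
i=0: a=14 ⇒ p=14, q=1
…
i=2: a=13 ⇒ p=209, q=14
i=3: a=1 ⇒ p=224, q=15
→ (224, 15).  Check: 224²=50176, 223·15²=50175, difference 1.
n=2: (224,15)∘(224,15) = (224·224+223·15·15, 224·15+15·224) = (100351,6720)
n=3: (100351,6720)∘(224,15) = (224·100351+223·15·6720, 224·6720+15·100351) = (44957024,3010545)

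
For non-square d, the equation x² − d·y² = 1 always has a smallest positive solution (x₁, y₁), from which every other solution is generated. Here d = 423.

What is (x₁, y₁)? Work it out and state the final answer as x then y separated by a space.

[20; 1,1,3,4,3,1,1,40] for √423; ℓ=8 ⇒ convergent index 7
k=0  a_k=20  p_k/q_k = 20/1
…
k=3  a_k=3  p_k/q_k = 144/7
…
k=5  a_k=3  p_k/q_k = 1995/97
k=6  a_k=1  p_k/q_k = 2612/127
k=7  a_k=1  p_k/q_k = 4607/224
→ (4607, 224).  Check: 4607²=21224449, 423·224²=21224448, difference 1.

4607 224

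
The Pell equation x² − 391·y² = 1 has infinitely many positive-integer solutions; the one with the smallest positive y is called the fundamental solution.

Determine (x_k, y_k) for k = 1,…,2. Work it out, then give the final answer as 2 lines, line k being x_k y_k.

7338680 371133
107712448284799 5447252648880

[19; 1,3,2,2,1,…,3,1,38] for √391; ℓ=16 ⇒ convergent index 15
i=0: a=19 ⇒ p=19, q=1
…
i=6: a=1 ⇒ p=1048, q=53
…
i=11: a=1 ⇒ p=268013, q=13554
…
i=14: a=3 ⇒ p=5678083, q=287153
i=15: a=1 ⇒ p=7338680, q=371133
→ (7338680, 371133).  Check: 7338680²=53856224142400, 391·371133²=53856224142399, difference 1.
n=2: (7338680,371133)∘(7338680,371133) = (7338680·7338680+391·371133·371133, 7338680·371133+371133·7338680) = (107712448284799,5447252648880)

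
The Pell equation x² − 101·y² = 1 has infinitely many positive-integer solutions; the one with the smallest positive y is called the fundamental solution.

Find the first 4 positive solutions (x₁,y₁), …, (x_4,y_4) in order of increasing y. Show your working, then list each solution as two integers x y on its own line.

201 20
80801 8040
32481801 3232060
13057603201 1299280080

√101 = [10; 20, …], period ℓ=1 (odd) → k=1
i=0: a=10 ⇒ p=10, q=1
i=1: a=20 ⇒ p=201, q=20
→ (201, 20).  Check: 201²=40401, 101·20²=40400, difference 1.
(201+20√101)^2 = 80801 + 8040√101
(201+20√101)^3 = 32481801 + 3232060√101
(201+20√101)^4 = 13057603201 + 1299280080√101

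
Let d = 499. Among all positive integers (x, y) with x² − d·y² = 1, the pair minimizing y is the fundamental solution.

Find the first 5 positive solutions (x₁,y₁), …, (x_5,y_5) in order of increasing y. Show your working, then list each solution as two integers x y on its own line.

4490 201
40320199 1804980
362075382530 16208720199
3251436894799201 145554305582040
29197902953221442450 1307077647917999001

√499 → a₀=22, period (2,1,21,1,2,44); ℓ=6 even so k=5
step 0: (22, 1)  from 22·(1,0) + (0,1)
step 1: (45, 2)  from 2·(22,1) + (1,0)
step 2: (67, 3)  from 1·(45,2) + (22,1)
…
step 4: (1519, 68)  from 1·(1452,65) + (67,3)
step 5: (4490, 201)  from 2·(1519,68) + (1452,65)
→ (4490, 201).  Check: 4490²=20160100, 499·201²=20160099, difference 1.
(x_2, y_2) = (4490·4490 + 499·201·201, 4490·201 + 201·4490) = (40320199, 1804980)
(x_3, y_3) = (4490·40320199 + 499·201·1804980, 4490·1804980 + 201·40320199) = (362075382530, 16208720199)
(x_4, y_4) = (4490·362075382530 + 499·201·16208720199, 4490·16208720199 + 201·362075382530) = (3251436894799201, 145554305582040)
(x_5, y_5) = (4490·3251436894799201 + 499·201·145554305582040, 4490·145554305582040 + 201·3251436894799201) = (29197902953221442450, 1307077647917999001)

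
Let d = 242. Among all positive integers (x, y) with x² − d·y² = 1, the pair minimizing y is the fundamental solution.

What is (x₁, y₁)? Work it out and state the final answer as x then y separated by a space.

d=242: √d = [15; 1,1,3,1,14,1,3,1,1,30] (ℓ=10, even), read p_9/q_9
i=0: a=15 ⇒ p=15, q=1
i=1: a=1 ⇒ p=16, q=1
…
i=6: a=1 ⇒ p=2209, q=142
…
i=8: a=1 ⇒ p=10905, q=701
i=9: a=1 ⇒ p=19601, q=1260
→ (19601, 1260).  Check: 19601²=384199201, 242·1260²=384199200, difference 1.

19601 1260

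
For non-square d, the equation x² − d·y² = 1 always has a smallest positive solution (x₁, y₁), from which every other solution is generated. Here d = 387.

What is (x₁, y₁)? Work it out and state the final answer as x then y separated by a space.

3482 177

[19; 1,2,19,2,1,38] for √387; ℓ=6 ⇒ convergent index 5
a_0=19:  p_0=19·1+0=19,  q_0=19·0+1=1
…
a_3=19:  p_3=19·59+20=1141,  q_3=19·3+1=58
a_4=2:  p_4=2·1141+59=2341,  q_4=2·58+3=119
a_5=1:  p_5=1·2341+1141=3482,  q_5=1·119+58=177
fundamental: x₁=3482, y₁=177  (since 12124324 − 387·31329 = 1)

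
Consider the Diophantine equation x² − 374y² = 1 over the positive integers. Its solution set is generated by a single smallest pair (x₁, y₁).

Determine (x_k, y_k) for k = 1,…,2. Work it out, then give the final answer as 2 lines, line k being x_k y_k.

[19; 2,1,18,1,2,38] for √374; ℓ=6 ⇒ convergent index 5
step 0: (19, 1)  from 19·(1,0) + (0,1)
step 1: (39, 2)  from 2·(19,1) + (1,0)
step 2: (58, 3)  from 1·(39,2) + (19,1)
step 3: (1083, 56)  from 18·(58,3) + (39,2)
step 4: (1141, 59)  from 1·(1083,56) + (58,3)
step 5: (3365, 174)  from 2·(1141,59) + (1083,56)
→ (3365, 174).  Check: 3365²=11323225, 374·174²=11323224, difference 1.
n=2: (3365,174)∘(3365,174) = (3365·3365+374·174·174, 3365·174+174·3365) = (22646449,1171020)

3365 174
22646449 1171020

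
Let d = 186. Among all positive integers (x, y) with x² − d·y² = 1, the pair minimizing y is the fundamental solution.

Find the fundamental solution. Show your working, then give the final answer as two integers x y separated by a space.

7501 550

d=186: √d = [13; 1,1,1,3,4,3,1,1,1,26] (ℓ=10, even), read p_9/q_9
i=0: a=13 ⇒ p=13, q=1
…
i=2: a=1 ⇒ p=27, q=2
…
i=6: a=3 ⇒ p=2073, q=152
i=7: a=1 ⇒ p=2714, q=199
i=8: a=1 ⇒ p=4787, q=351
i=9: a=1 ⇒ p=7501, q=550
→ (7501, 550).  Check: 7501²=56265001, 186·550²=56265000, difference 1.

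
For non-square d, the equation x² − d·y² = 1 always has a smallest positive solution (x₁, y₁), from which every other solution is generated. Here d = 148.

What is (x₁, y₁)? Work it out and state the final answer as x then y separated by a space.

73 6

√148 = [12; 6,24, …], period ℓ=2 (even) → k=1
step 0: (12, 1)  from 12·(1,0) + (0,1)
step 1: (73, 6)  from 6·(12,1) + (1,0)
→ (73, 6).  Check: 73²=5329, 148·6²=5328, difference 1.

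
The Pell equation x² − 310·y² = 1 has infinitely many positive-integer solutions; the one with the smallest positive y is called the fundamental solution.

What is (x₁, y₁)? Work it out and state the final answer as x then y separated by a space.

848719 48204

d=310: √d = [17; 1,1,1,1,5,…,1,1,34] (ℓ=16, even), read p_15/q_15
a_0=17:  p_0=17·1+0=17,  q_0=17·0+1=1
a_1=1:  p_1=1·17+1=18,  q_1=1·1+0=1
…
a_3=1:  p_3=1·35+18=53,  q_3=1·2+1=3
…
a_5=5:  p_5=5·88+53=493,  q_5=5·5+3=28
a_6=3:  p_6=3·493+88=1567,  q_6=3·28+5=89
a_7=1:  p_7=1·1567+493=2060,  q_7=1·89+28=117
a_8=2:  p_8=2·2060+1567=5687,  q_8=2·117+89=323
a_9=1:  p_9=1·5687+2060=7747,  q_9=1·323+117=440
…
a_14=1:  p_14=1·333702+181315=515017,  q_14=1·18953+10298=29251
a_15=1:  p_15=1·515017+333702=848719,  q_15=1·29251+18953=48204
fundamental: x₁=848719, y₁=48204  (since 720323940961 − 310·2323625616 = 1)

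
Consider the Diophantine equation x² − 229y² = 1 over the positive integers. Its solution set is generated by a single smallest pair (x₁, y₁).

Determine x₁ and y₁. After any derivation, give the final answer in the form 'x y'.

√229 → a₀=15, period (7,1,1,7,30); ℓ=5 odd so k=9
i=0: a=15 ⇒ p=15, q=1
i=1: a=7 ⇒ p=106, q=7
…
i=3: a=1 ⇒ p=227, q=15
i=4: a=7 ⇒ p=1710, q=113
…
i=6: a=7 ⇒ p=362399, q=23948
i=7: a=1 ⇒ p=413926, q=27353
i=8: a=1 ⇒ p=776325, q=51301
i=9: a=7 ⇒ p=5848201, q=386460
→ (5848201, 386460).  Check: 5848201²=34201454936401, 229·386460²=34201454936400, difference 1.

5848201 386460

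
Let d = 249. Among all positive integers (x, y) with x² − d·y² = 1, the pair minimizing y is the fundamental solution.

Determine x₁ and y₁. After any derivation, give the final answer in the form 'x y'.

√249 = [15; 1,3,1,1,5,…,3,1,30, …], period ℓ=16 (even) → k=15
i=0: a=15 ⇒ p=15, q=1
i=1: a=1 ⇒ p=16, q=1
…
i=4: a=1 ⇒ p=142, q=9
…
i=6: a=1 ⇒ p=931, q=59
…
i=9: a=3 ⇒ p=113835, q=7214
i=10: a=1 ⇒ p=150586, q=9543
i=11: a=5 ⇒ p=866765, q=54929
…
i=14: a=3 ⇒ p=6669699, q=422675
i=15: a=1 ⇒ p=8553815, q=542076
→ (8553815, 542076).  Check: 8553815²=73167751054225, 249·542076²=73167751054224, difference 1.

8553815 542076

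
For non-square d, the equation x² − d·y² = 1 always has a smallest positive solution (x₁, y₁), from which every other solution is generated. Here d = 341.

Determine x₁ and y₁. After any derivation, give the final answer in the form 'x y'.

√341 = [18; 2,6,1,8,2,…,6,2,36, …], period ℓ=14 (even) → k=13
i=0: a=18 ⇒ p=18, q=1
…
i=3: a=1 ⇒ p=277, q=15
…
i=6: a=1 ⇒ p=7645, q=414
…
i=12: a=6 ⇒ p=4953942, q=268271
i=13: a=2 ⇒ p=10626551, q=575460
→ (10626551, 575460).  Check: 10626551²=112923586155601, 341·575460²=112923586155600, difference 1.

10626551 575460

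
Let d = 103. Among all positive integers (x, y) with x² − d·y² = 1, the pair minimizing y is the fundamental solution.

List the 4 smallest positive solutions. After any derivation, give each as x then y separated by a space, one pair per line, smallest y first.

[10; 6,1,2,1,1,9,1,1,2,1,6,20] for √103; ℓ=12 ⇒ convergent index 11
a_0=10:  p_0=10·1+0=10,  q_0=10·0+1=1
a_1=6:  p_1=6·10+1=61,  q_1=6·1+0=6
a_2=1:  p_2=1·61+10=71,  q_2=1·6+1=7
a_3=2:  p_3=2·71+61=203,  q_3=2·7+6=20
…
a_5=1:  p_5=1·274+203=477,  q_5=1·27+20=47
…
a_7=1:  p_7=1·4567+477=5044,  q_7=1·450+47=497
…
a_9=2:  p_9=2·9611+5044=24266,  q_9=2·947+497=2391
a_10=1:  p_10=1·24266+9611=33877,  q_10=1·2391+947=3338
a_11=6:  p_11=6·33877+24266=227528,  q_11=6·3338+2391=22419
fundamental: x₁=227528, y₁=22419  (since 51768990784 − 103·502611561 = 1)
n=2: (227528,22419)∘(227528,22419) = (227528·227528+103·22419·22419, 227528·22419+22419·227528) = (103537981567,10201900464)
n=3: (103537981567,10201900464)∘(227528,22419) = (227528·103537981567+103·22419·10201900464, 227528·10201900464+22419·103537981567) = (47115579739725224,4642436017523565)
n=4: (47115579739725224,4642436017523565)∘(227528,22419) = (227528·47115579739725224+103·22419·4642436017523565, 227528·4642436017523565+22419·47115579739725224) = (21440227253936863550977,2112568364380001494176)

227528 22419
103537981567 10201900464
47115579739725224 4642436017523565
21440227253936863550977 2112568364380001494176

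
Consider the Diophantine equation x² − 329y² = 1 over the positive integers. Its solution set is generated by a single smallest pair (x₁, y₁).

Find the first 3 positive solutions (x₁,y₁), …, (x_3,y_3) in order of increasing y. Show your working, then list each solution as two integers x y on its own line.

[18; 7,4,2,1,1,4,1,1,2,4,7,36] for √329; ℓ=12 ⇒ convergent index 11
i=0: a=18 ⇒ p=18, q=1
i=1: a=7 ⇒ p=127, q=7
…
i=5: a=1 ⇒ p=2884, q=159
…
i=7: a=1 ⇒ p=16125, q=889
i=8: a=1 ⇒ p=29366, q=1619
i=9: a=2 ⇒ p=74857, q=4127
i=10: a=4 ⇒ p=328794, q=18127
i=11: a=7 ⇒ p=2376415, q=131016
(x₁, y₁) = (2376415, 131016);  2376415² − 329·131016² = 1 ✓
(2376415+131016√329)^2 = 11294696504449 + 622696775280√329
(2376415+131016√329)^3 = 53681772387237964255 + 2959571914453911384√329

2376415 131016
11294696504449 622696775280
53681772387237964255 2959571914453911384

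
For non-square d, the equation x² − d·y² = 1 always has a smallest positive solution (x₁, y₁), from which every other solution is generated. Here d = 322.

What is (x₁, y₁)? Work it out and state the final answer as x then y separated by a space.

323 18

d=322: √d = [17; 1,16,1,34] (ℓ=4, even), read p_3/q_3
i=0: a=17 ⇒ p=17, q=1
i=1: a=1 ⇒ p=18, q=1
i=2: a=16 ⇒ p=305, q=17
i=3: a=1 ⇒ p=323, q=18
(x₁, y₁) = (323, 18);  323² − 322·18² = 1 ✓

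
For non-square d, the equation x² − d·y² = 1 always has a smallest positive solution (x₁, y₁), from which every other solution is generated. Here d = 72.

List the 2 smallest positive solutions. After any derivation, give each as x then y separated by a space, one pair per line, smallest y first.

√72 → a₀=8, period (2,16); ℓ=2 even so k=1
i=0: a=8 ⇒ p=8, q=1
i=1: a=2 ⇒ p=17, q=2
(x₁, y₁) = (17, 2);  17² − 72·2² = 1 ✓
n=2: (17,2)∘(17,2) = (17·17+72·2·2, 17·2+2·17) = (577,68)

17 2
577 68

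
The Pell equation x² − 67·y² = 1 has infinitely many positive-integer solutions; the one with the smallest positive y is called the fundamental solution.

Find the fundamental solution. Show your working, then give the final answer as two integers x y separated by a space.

48842 5967

√67 = [8; 5,2,1,1,7,1,1,2,5,16, …], period ℓ=10 (even) → k=9
a_0=8:  p_0=8·1+0=8,  q_0=8·0+1=1
…
a_2=2:  p_2=2·41+8=90,  q_2=2·5+1=11
…
a_4=1:  p_4=1·131+90=221,  q_4=1·16+11=27
…
a_7=1:  p_7=1·1899+1678=3577,  q_7=1·232+205=437
a_8=2:  p_8=2·3577+1899=9053,  q_8=2·437+232=1106
a_9=5:  p_9=5·9053+3577=48842,  q_9=5·1106+437=5967
→ (48842, 5967).  Check: 48842²=2385540964, 67·5967²=2385540963, difference 1.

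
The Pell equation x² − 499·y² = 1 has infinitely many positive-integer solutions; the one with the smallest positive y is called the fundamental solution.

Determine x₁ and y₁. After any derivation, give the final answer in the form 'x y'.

d=499: √d = [22; 2,1,21,1,2,44] (ℓ=6, even), read p_5/q_5
a_0=22:  p_0=22·1+0=22,  q_0=22·0+1=1
…
a_3=21:  p_3=21·67+45=1452,  q_3=21·3+2=65
a_4=1:  p_4=1·1452+67=1519,  q_4=1·65+3=68
a_5=2:  p_5=2·1519+1452=4490,  q_5=2·68+65=201
→ (4490, 201).  Check: 4490²=20160100, 499·201²=20160099, difference 1.

4490 201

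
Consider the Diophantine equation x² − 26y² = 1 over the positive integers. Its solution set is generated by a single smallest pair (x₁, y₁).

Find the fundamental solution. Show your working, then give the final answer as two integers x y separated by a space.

51 10

√26 = [5; 10, …], period ℓ=1 (odd) → k=1
step 0: (5, 1)  from 5·(1,0) + (0,1)
step 1: (51, 10)  from 10·(5,1) + (1,0)
→ (51, 10).  Check: 51²=2601, 26·10²=2600, difference 1.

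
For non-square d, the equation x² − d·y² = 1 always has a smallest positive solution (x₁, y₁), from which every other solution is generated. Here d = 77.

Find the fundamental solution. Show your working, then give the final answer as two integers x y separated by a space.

351 40

d=77: √d = [8; 1,3,2,3,1,16] (ℓ=6, even), read p_5/q_5
k=0  a_k=8  p_k/q_k = 8/1
…
k=4  a_k=3  p_k/q_k = 272/31
k=5  a_k=1  p_k/q_k = 351/40
fundamental: x₁=351, y₁=40  (since 123201 − 77·1600 = 1)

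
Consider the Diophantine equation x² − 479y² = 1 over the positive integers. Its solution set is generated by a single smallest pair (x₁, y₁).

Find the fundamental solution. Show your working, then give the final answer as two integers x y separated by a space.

2989440 136591

√479 = [21; 1,7,1,3,2,21,2,3,1,7,1,42, …], period ℓ=12 (even) → k=11
step 0: (21, 1)  from 21·(1,0) + (0,1)
step 1: (22, 1)  from 1·(21,1) + (1,0)
step 2: (175, 8)  from 7·(22,1) + (21,1)
step 3: (197, 9)  from 1·(175,8) + (22,1)
step 4: (766, 35)  from 3·(197,9) + (175,8)
step 5: (1729, 79)  from 2·(766,35) + (197,9)
…
step 8: (264712, 12095)  from 3·(75879,3467) + (37075,1694)
…
step 10: (2648849, 121029)  from 7·(340591,15562) + (264712,12095)
step 11: (2989440, 136591)  from 1·(2648849,121029) + (340591,15562)
fundamental: x₁=2989440, y₁=136591  (since 8936751513600 − 479·18657101281 = 1)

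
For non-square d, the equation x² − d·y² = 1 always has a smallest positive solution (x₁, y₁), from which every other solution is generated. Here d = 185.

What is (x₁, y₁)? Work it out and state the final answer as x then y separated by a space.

9249 680

√185 → a₀=13, period (1,1,1,1,26); ℓ=5 odd so k=9
i=0: a=13 ⇒ p=13, q=1
…
i=2: a=1 ⇒ p=27, q=2
…
i=4: a=1 ⇒ p=68, q=5
…
i=7: a=1 ⇒ p=3686, q=271
i=8: a=1 ⇒ p=5563, q=409
i=9: a=1 ⇒ p=9249, q=680
fundamental: x₁=9249, y₁=680  (since 85544001 − 185·462400 = 1)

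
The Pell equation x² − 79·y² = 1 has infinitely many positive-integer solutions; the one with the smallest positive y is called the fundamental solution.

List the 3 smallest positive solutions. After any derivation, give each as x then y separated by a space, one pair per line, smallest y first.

√79 → a₀=8, period (1,7,1,16); ℓ=4 even so k=3
a_0=8:  p_0=8·1+0=8,  q_0=8·0+1=1
…
a_2=7:  p_2=7·9+8=71,  q_2=7·1+1=8
a_3=1:  p_3=1·71+9=80,  q_3=1·8+1=9
fundamental: x₁=80, y₁=9  (since 6400 − 79·81 = 1)
(x_2, y_2) = (80·80 + 79·9·9, 80·9 + 9·80) = (12799, 1440)
(x_3, y_3) = (80·12799 + 79·9·1440, 80·1440 + 9·12799) = (2047760, 230391)

80 9
12799 1440
2047760 230391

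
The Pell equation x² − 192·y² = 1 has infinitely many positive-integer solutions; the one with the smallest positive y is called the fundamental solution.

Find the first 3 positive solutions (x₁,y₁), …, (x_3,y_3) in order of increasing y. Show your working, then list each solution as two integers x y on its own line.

97 7
18817 1358
3650401 263445

√192 = [13; 1,5,1,26, …], period ℓ=4 (even) → k=3
step 0: (13, 1)  from 13·(1,0) + (0,1)
step 1: (14, 1)  from 1·(13,1) + (1,0)
step 2: (83, 6)  from 5·(14,1) + (13,1)
step 3: (97, 7)  from 1·(83,6) + (14,1)
→ (97, 7).  Check: 97²=9409, 192·7²=9408, difference 1.
k=2:  x_2 = 97·97+192·7·7 = 18817,  y_2 = 97·7+7·97 = 1358
k=3:  x_3 = 97·18817+192·7·1358 = 3650401,  y_3 = 97·1358+7·18817 = 263445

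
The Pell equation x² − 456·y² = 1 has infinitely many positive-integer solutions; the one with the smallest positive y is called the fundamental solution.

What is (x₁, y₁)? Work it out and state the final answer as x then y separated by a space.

1025 48

√456 = [21; 2,1,4,1,2,42, …], period ℓ=6 (even) → k=5
a_0=21:  p_0=21·1+0=21,  q_0=21·0+1=1
…
a_4=1:  p_4=1·299+64=363,  q_4=1·14+3=17
a_5=2:  p_5=2·363+299=1025,  q_5=2·17+14=48
fundamental: x₁=1025, y₁=48  (since 1050625 − 456·2304 = 1)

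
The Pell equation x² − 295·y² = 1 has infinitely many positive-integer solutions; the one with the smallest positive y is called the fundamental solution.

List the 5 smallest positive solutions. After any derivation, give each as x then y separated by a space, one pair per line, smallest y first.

√295 = [17; 5,1,2,3,2,6,2,3,2,1,5,34, …], period ℓ=12 (even) → k=11
i=0: a=17 ⇒ p=17, q=1
…
i=6: a=6 ⇒ p=14479, q=843
i=7: a=2 ⇒ p=31208, q=1817
…
i=10: a=1 ⇒ p=355517, q=20699
i=11: a=5 ⇒ p=2024999, q=117900
(x₁, y₁) = (2024999, 117900);  2024999² − 295·117900² = 1 ✓
n=2: (2024999,117900)∘(2024999,117900) = (2024999·2024999+295·117900·117900, 2024999·117900+117900·2024999) = (8201241900001,477494764200)
n=3: (8201241900001,477494764200)∘(2024999,117900) = (2024999·8201241900001+295·117900·477494764200, 2024999·477494764200+117900·8201241900001) = (33215013292518224999,1933852840020353700)
n=4: (33215013292518224999,1933852840020353700)∘(2024999,117900) = (2024999·33215013292518224999+295·117900·1933852840020353700, 2024999·1933852840020353700+117900·33215013292518224999) = (134520737404664024967600001,7832100134376274949528400)
n=5: (134520737404664024967600001,7832100134376274949528400)∘(2024999,117900) = (2024999·134520737404664024967600001+295·117900·7832100134376274949528400, 2024999·7832100134376274949528400+117900·134520737404664024967600001) = (544808717447381276777437550624999,31719989880021710940200100589500)

2024999 117900
8201241900001 477494764200
33215013292518224999 1933852840020353700
134520737404664024967600001 7832100134376274949528400
544808717447381276777437550624999 31719989880021710940200100589500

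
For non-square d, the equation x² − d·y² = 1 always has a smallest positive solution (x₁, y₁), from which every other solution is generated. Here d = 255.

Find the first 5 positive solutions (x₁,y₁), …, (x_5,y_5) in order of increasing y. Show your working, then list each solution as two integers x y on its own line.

√255 → a₀=15, period (1,30); ℓ=2 even so k=1
i=0: a=15 ⇒ p=15, q=1
i=1: a=1 ⇒ p=16, q=1
(x₁, y₁) = (16, 1);  16² − 255·1² = 1 ✓
(x_2, y_2) = (16·16 + 255·1·1, 16·1 + 1·16) = (511, 32)
(x_3, y_3) = (16·511 + 255·1·32, 16·32 + 1·511) = (16336, 1023)
(x_4, y_4) = (16·16336 + 255·1·1023, 16·1023 + 1·16336) = (522241, 32704)
(x_5, y_5) = (16·522241 + 255·1·32704, 16·32704 + 1·522241) = (16695376, 1045505)

16 1
511 32
16336 1023
522241 32704
16695376 1045505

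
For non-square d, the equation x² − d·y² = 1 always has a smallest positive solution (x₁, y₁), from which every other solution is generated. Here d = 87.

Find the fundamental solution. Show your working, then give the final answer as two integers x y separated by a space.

28 3

√87 = [9; 3,18, …], period ℓ=2 (even) → k=1
i=0: a=9 ⇒ p=9, q=1
i=1: a=3 ⇒ p=28, q=3
→ (28, 3).  Check: 28²=784, 87·3²=783, difference 1.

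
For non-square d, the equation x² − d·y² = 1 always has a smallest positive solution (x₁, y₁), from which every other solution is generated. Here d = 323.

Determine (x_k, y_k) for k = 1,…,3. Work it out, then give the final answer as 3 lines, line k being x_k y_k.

d=323: √d = [17; 1,34] (ℓ=2, even), read p_1/q_1
k=0  a_k=17  p_k/q_k = 17/1
k=1  a_k=1  p_k/q_k = 18/1
fundamental: x₁=18, y₁=1  (since 324 − 323·1 = 1)
(18+1√323)^2 = 647 + 36√323
(18+1√323)^3 = 23274 + 1295√323

18 1
647 36
23274 1295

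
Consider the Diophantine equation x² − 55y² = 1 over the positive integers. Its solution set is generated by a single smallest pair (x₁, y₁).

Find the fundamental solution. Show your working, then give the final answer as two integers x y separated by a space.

89 12

√55 → a₀=7, period (2,2,2,14); ℓ=4 even so k=3
step 0: (7, 1)  from 7·(1,0) + (0,1)
step 1: (15, 2)  from 2·(7,1) + (1,0)
step 2: (37, 5)  from 2·(15,2) + (7,1)
step 3: (89, 12)  from 2·(37,5) + (15,2)
fundamental: x₁=89, y₁=12  (since 7921 − 55·144 = 1)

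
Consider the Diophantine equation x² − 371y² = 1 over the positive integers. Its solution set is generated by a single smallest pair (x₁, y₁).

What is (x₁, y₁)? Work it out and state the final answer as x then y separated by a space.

1695 88

√371 = [19; 3,1,4,1,3,38, …], period ℓ=6 (even) → k=5
i=0: a=19 ⇒ p=19, q=1
…
i=2: a=1 ⇒ p=77, q=4
i=3: a=4 ⇒ p=366, q=19
i=4: a=1 ⇒ p=443, q=23
i=5: a=3 ⇒ p=1695, q=88
fundamental: x₁=1695, y₁=88  (since 2873025 − 371·7744 = 1)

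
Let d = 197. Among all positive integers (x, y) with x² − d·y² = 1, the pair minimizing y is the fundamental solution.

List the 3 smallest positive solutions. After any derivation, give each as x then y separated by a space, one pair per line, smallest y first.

393 28
308897 22008
242792649 17298260

[14; 28] for √197; ℓ=1 ⇒ convergent index 1
k=0  a_k=14  p_k/q_k = 14/1
k=1  a_k=28  p_k/q_k = 393/28
(x₁, y₁) = (393, 28);  393² − 197·28² = 1 ✓
k=2:  x_2 = 393·393+197·28·28 = 308897,  y_2 = 393·28+28·393 = 22008
k=3:  x_3 = 393·308897+197·28·22008 = 242792649,  y_3 = 393·22008+28·308897 = 17298260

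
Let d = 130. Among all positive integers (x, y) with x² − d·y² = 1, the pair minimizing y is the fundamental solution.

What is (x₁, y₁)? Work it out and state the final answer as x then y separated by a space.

[11; 2,2,22] for √130; ℓ=3 ⇒ convergent index 5
i=0: a=11 ⇒ p=11, q=1
i=1: a=2 ⇒ p=23, q=2
…
i=4: a=2 ⇒ p=2611, q=229
i=5: a=2 ⇒ p=6499, q=570
→ (6499, 570).  Check: 6499²=42237001, 130·570²=42237000, difference 1.

6499 570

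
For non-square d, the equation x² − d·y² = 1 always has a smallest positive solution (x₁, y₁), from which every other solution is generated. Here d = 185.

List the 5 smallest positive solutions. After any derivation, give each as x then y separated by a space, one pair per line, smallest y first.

9249 680
171088001 12578640
3164785833249 232679682040
58542208172352001 4304108745797280
1082913763607381481249 79617403347078403400

√185 = [13; 1,1,1,1,26, …], period ℓ=5 (odd) → k=9
i=0: a=13 ⇒ p=13, q=1
…
i=2: a=1 ⇒ p=27, q=2
…
i=4: a=1 ⇒ p=68, q=5
…
i=6: a=1 ⇒ p=1877, q=138
i=7: a=1 ⇒ p=3686, q=271
i=8: a=1 ⇒ p=5563, q=409
i=9: a=1 ⇒ p=9249, q=680
→ (9249, 680).  Check: 9249²=85544001, 185·680²=85544000, difference 1.
(x_2, y_2) = (9249·9249 + 185·680·680, 9249·680 + 680·9249) = (171088001, 12578640)
(x_3, y_3) = (9249·171088001 + 185·680·12578640, 9249·12578640 + 680·171088001) = (3164785833249, 232679682040)
(x_4, y_4) = (9249·3164785833249 + 185·680·232679682040, 9249·232679682040 + 680·3164785833249) = (58542208172352001, 4304108745797280)
(x_5, y_5) = (9249·58542208172352001 + 185·680·4304108745797280, 9249·4304108745797280 + 680·58542208172352001) = (1082913763607381481249, 79617403347078403400)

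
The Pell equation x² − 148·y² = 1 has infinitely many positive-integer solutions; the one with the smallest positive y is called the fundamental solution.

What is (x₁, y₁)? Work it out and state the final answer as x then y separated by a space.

73 6

√148 → a₀=12, period (6,24); ℓ=2 even so k=1
k=0  a_k=12  p_k/q_k = 12/1
k=1  a_k=6  p_k/q_k = 73/6
fundamental: x₁=73, y₁=6  (since 5329 − 148·36 = 1)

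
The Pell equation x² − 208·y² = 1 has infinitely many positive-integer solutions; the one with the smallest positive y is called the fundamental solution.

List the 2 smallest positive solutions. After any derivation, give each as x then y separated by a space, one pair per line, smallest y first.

√208 → a₀=14, period (2,2,1,2,2,28); ℓ=6 even so k=5
a_0=14:  p_0=14·1+0=14,  q_0=14·0+1=1
…
a_2=2:  p_2=2·29+14=72,  q_2=2·2+1=5
a_3=1:  p_3=1·72+29=101,  q_3=1·5+2=7
a_4=2:  p_4=2·101+72=274,  q_4=2·7+5=19
a_5=2:  p_5=2·274+101=649,  q_5=2·19+7=45
fundamental: x₁=649, y₁=45  (since 421201 − 208·2025 = 1)
(649+45√208)^2 = 842401 + 58410√208

649 45
842401 58410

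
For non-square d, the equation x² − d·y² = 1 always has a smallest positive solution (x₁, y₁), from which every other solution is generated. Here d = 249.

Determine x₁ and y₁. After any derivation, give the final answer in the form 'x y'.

8553815 542076

[15; 1,3,1,1,5,…,3,1,30] for √249; ℓ=16 ⇒ convergent index 15
k=0  a_k=15  p_k/q_k = 15/1
k=1  a_k=1  p_k/q_k = 16/1
k=2  a_k=3  p_k/q_k = 63/4
…
k=4  a_k=1  p_k/q_k = 142/9
…
k=6  a_k=1  p_k/q_k = 931/59
…
k=8  a_k=10  p_k/q_k = 36751/2329
k=9  a_k=3  p_k/q_k = 113835/7214
…
k=12  a_k=1  p_k/q_k = 1017351/64472
…
k=14  a_k=3  p_k/q_k = 6669699/422675
k=15  a_k=1  p_k/q_k = 8553815/542076
→ (8553815, 542076).  Check: 8553815²=73167751054225, 249·542076²=73167751054224, difference 1.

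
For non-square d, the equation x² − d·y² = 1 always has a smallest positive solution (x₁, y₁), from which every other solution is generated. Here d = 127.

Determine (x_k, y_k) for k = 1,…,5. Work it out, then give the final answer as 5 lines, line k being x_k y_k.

[11; 3,1,2,2,7,11,7,2,2,1,3,22] for √127; ℓ=12 ⇒ convergent index 11
a_0=11:  p_0=11·1+0=11,  q_0=11·0+1=1
a_1=3:  p_1=3·11+1=34,  q_1=3·1+0=3
a_2=1:  p_2=1·34+11=45,  q_2=1·3+1=4
…
a_4=2:  p_4=2·124+45=293,  q_4=2·11+4=26
a_5=7:  p_5=7·293+124=2175,  q_5=7·26+11=193
a_6=11:  p_6=11·2175+293=24218,  q_6=11·193+26=2149
a_7=7:  p_7=7·24218+2175=171701,  q_7=7·2149+193=15236
a_8=2:  p_8=2·171701+24218=367620,  q_8=2·15236+2149=32621
a_9=2:  p_9=2·367620+171701=906941,  q_9=2·32621+15236=80478
a_10=1:  p_10=1·906941+367620=1274561,  q_10=1·80478+32621=113099
a_11=3:  p_11=3·1274561+906941=4730624,  q_11=3·113099+80478=419775
(x₁, y₁) = (4730624, 419775);  4730624² − 127·419775² = 1 ✓
(x_2, y_2) = (4730624·4730624 + 127·419775·419775, 4730624·419775 + 419775·4730624) = (44757606858751, 3971595379200)
(x_3, y_3) = (4730624·44757606858751 + 127·419775·3971595379200, 4730624·3971595379200 + 419775·44757606858751) = (423462818377139450624, 37576248838264821825)
(x_4, y_4) = (4730624·423462818377139450624 + 127·419775·37576248838264821825, 4730624·37576248838264821825 + 419775·423462818377139450624) = (4006486743445029115330560001, 355518209168531397366758400)
(x_5, y_5) = (4730624·4006486743445029115330560001 + 127·419775·355518209168531397366758400, 4730624·355518209168531397366758400 + 419775·4006486743445029115330560001) = (37906364688445371364544653008890624, 3363645945459311770024609913661375)

4730624 419775
44757606858751 3971595379200
423462818377139450624 37576248838264821825
4006486743445029115330560001 355518209168531397366758400
37906364688445371364544653008890624 3363645945459311770024609913661375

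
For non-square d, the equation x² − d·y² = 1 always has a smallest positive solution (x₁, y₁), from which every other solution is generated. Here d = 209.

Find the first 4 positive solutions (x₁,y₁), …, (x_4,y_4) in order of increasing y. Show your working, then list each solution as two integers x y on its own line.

[14; 2,5,3,2,3,5,2,28] for √209; ℓ=8 ⇒ convergent index 7
k=0  a_k=14  p_k/q_k = 14/1
k=1  a_k=2  p_k/q_k = 29/2
k=2  a_k=5  p_k/q_k = 159/11
…
k=4  a_k=2  p_k/q_k = 1171/81
k=5  a_k=3  p_k/q_k = 4019/278
k=6  a_k=5  p_k/q_k = 21266/1471
k=7  a_k=2  p_k/q_k = 46551/3220
→ (46551, 3220).  Check: 46551²=2166995601, 209·3220²=2166995600, difference 1.
k=2:  x_2 = 46551·46551+209·3220·3220 = 4333991201,  y_2 = 46551·3220+3220·46551 = 299788440
k=3:  x_3 = 46551·4333991201+209·3220·299788440 = 403503248748951,  y_3 = 46551·299788440+3220·4333991201 = 27910903337660
k=4:  x_4 = 46551·403503248748951+209·3220·27910903337660 = 37566959460690844801,  y_4 = 46551·27910903337660+3220·403503248748951 = 2598560922243032880

46551 3220
4333991201 299788440
403503248748951 27910903337660
37566959460690844801 2598560922243032880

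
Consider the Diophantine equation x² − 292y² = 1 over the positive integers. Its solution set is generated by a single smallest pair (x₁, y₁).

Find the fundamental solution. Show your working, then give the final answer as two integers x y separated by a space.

√292 → a₀=17, period (11,2,1,3,8,3,1,2,11,34); ℓ=10 even so k=9
k=0  a_k=17  p_k/q_k = 17/1
k=1  a_k=11  p_k/q_k = 188/11
…
k=3  a_k=1  p_k/q_k = 581/34
…
k=5  a_k=8  p_k/q_k = 17669/1034
k=6  a_k=3  p_k/q_k = 55143/3227
k=7  a_k=1  p_k/q_k = 72812/4261
k=8  a_k=2  p_k/q_k = 200767/11749
k=9  a_k=11  p_k/q_k = 2281249/133500
→ (2281249, 133500).  Check: 2281249²=5204097000001, 292·133500²=5204097000000, difference 1.

2281249 133500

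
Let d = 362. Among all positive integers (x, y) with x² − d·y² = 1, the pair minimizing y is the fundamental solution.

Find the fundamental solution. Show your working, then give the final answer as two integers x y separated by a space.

d=362: √d = [19; 38] (ℓ=1, odd), read p_1/q_1
i=0: a=19 ⇒ p=19, q=1
i=1: a=38 ⇒ p=723, q=38
→ (723, 38).  Check: 723²=522729, 362·38²=522728, difference 1.

723 38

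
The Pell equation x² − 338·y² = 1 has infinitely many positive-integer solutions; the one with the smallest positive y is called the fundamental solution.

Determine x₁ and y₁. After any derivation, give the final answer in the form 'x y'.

√338 = [18; 2,1,1,2,36, …], period ℓ=5 (odd) → k=9
k=0  a_k=18  p_k/q_k = 18/1
k=1  a_k=2  p_k/q_k = 37/2
…
k=3  a_k=1  p_k/q_k = 92/5
…
k=5  a_k=36  p_k/q_k = 8696/473
k=6  a_k=2  p_k/q_k = 17631/959
k=7  a_k=1  p_k/q_k = 26327/1432
k=8  a_k=1  p_k/q_k = 43958/2391
k=9  a_k=2  p_k/q_k = 114243/6214
→ (114243, 6214).  Check: 114243²=13051463049, 338·6214²=13051463048, difference 1.

114243 6214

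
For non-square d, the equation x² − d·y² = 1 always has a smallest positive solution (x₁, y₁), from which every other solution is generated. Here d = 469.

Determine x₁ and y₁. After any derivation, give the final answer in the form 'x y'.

137215 6336

√469 = [21; 1,1,1,10,6,10,1,1,1,42, …], period ℓ=10 (even) → k=9
a_0=21:  p_0=21·1+0=21,  q_0=21·0+1=1
…
a_3=1:  p_3=1·43+22=65,  q_3=1·2+1=3
a_4=10:  p_4=10·65+43=693,  q_4=10·3+2=32
…
a_6=10:  p_6=10·4223+693=42923,  q_6=10·195+32=1982
a_7=1:  p_7=1·42923+4223=47146,  q_7=1·1982+195=2177
a_8=1:  p_8=1·47146+42923=90069,  q_8=1·2177+1982=4159
a_9=1:  p_9=1·90069+47146=137215,  q_9=1·4159+2177=6336
fundamental: x₁=137215, y₁=6336  (since 18827956225 − 469·40144896 = 1)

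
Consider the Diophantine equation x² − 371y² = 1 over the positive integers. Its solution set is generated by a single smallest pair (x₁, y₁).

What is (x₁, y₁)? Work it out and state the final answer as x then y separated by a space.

√371 = [19; 3,1,4,1,3,38, …], period ℓ=6 (even) → k=5
step 0: (19, 1)  from 19·(1,0) + (0,1)
step 1: (58, 3)  from 3·(19,1) + (1,0)
…
step 3: (366, 19)  from 4·(77,4) + (58,3)
step 4: (443, 23)  from 1·(366,19) + (77,4)
step 5: (1695, 88)  from 3·(443,23) + (366,19)
fundamental: x₁=1695, y₁=88  (since 2873025 − 371·7744 = 1)

1695 88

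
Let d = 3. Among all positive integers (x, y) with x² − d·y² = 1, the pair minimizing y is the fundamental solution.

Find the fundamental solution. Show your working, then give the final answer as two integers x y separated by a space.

2 1

d=3: √d = [1; 1,2] (ℓ=2, even), read p_1/q_1
a_0=1:  p_0=1·1+0=1,  q_0=1·0+1=1
a_1=1:  p_1=1·1+1=2,  q_1=1·1+0=1
fundamental: x₁=2, y₁=1  (since 4 − 3·1 = 1)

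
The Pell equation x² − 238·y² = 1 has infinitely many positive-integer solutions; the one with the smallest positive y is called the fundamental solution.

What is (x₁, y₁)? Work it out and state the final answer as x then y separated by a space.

[15; 2,2,1,14,1,2,2,30] for √238; ℓ=8 ⇒ convergent index 7
i=0: a=15 ⇒ p=15, q=1
i=1: a=2 ⇒ p=31, q=2
i=2: a=2 ⇒ p=77, q=5
i=3: a=1 ⇒ p=108, q=7
i=4: a=14 ⇒ p=1589, q=103
…
i=6: a=2 ⇒ p=4983, q=323
i=7: a=2 ⇒ p=11663, q=756
fundamental: x₁=11663, y₁=756  (since 136025569 − 238·571536 = 1)

11663 756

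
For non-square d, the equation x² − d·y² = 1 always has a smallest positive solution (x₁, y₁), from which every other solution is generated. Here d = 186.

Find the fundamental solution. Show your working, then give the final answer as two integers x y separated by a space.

d=186: √d = [13; 1,1,1,3,4,3,1,1,1,26] (ℓ=10, even), read p_9/q_9
step 0: (13, 1)  from 13·(1,0) + (0,1)
…
step 3: (41, 3)  from 1·(27,2) + (14,1)
…
step 5: (641, 47)  from 4·(150,11) + (41,3)
step 6: (2073, 152)  from 3·(641,47) + (150,11)
step 7: (2714, 199)  from 1·(2073,152) + (641,47)
step 8: (4787, 351)  from 1·(2714,199) + (2073,152)
step 9: (7501, 550)  from 1·(4787,351) + (2714,199)
fundamental: x₁=7501, y₁=550  (since 56265001 − 186·302500 = 1)

7501 550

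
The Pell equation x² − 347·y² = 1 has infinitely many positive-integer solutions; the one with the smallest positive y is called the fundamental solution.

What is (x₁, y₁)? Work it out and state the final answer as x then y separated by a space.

[18; 1,1,1,2,4,…,1,1,36] for √347; ℓ=14 ⇒ convergent index 13
i=0: a=18 ⇒ p=18, q=1
…
i=2: a=1 ⇒ p=37, q=2
i=3: a=1 ⇒ p=56, q=3
i=4: a=2 ⇒ p=149, q=8
…
i=12: a=1 ⇒ p=402885, q=21628
i=13: a=1 ⇒ p=641602, q=34443
fundamental: x₁=641602, y₁=34443  (since 411653126404 − 347·1186320249 = 1)

641602 34443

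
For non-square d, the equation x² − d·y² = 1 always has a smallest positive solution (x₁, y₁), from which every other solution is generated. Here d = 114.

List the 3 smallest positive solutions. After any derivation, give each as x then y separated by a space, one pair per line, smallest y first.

[10; 1,2,10,2,1,20] for √114; ℓ=6 ⇒ convergent index 5
k=0  a_k=10  p_k/q_k = 10/1
…
k=2  a_k=2  p_k/q_k = 32/3
k=3  a_k=10  p_k/q_k = 331/31
k=4  a_k=2  p_k/q_k = 694/65
k=5  a_k=1  p_k/q_k = 1025/96
fundamental: x₁=1025, y₁=96  (since 1050625 − 114·9216 = 1)
n=2: (1025,96)∘(1025,96) = (1025·1025+114·96·96, 1025·96+96·1025) = (2101249,196800)
n=3: (2101249,196800)∘(1025,96) = (1025·2101249+114·96·196800, 1025·196800+96·2101249) = (4307559425,403439904)

1025 96
2101249 196800
4307559425 403439904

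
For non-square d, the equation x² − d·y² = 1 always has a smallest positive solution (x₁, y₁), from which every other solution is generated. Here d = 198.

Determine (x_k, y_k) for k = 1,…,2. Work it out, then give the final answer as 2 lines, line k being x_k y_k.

√198 → a₀=14, period (14,28); ℓ=2 even so k=1
a_0=14:  p_0=14·1+0=14,  q_0=14·0+1=1
a_1=14:  p_1=14·14+1=197,  q_1=14·1+0=14
fundamental: x₁=197, y₁=14  (since 38809 − 198·196 = 1)
(197+14√198)^2 = 77617 + 5516√198

197 14
77617 5516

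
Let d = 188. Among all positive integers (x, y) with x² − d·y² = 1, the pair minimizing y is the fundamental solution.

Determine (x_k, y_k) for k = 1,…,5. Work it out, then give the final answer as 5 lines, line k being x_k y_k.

√188 → a₀=13, period (1,2,2,6,2,2,1,26); ℓ=8 even so k=7
a_0=13:  p_0=13·1+0=13,  q_0=13·0+1=1
…
a_2=2:  p_2=2·14+13=41,  q_2=2·1+1=3
a_3=2:  p_3=2·41+14=96,  q_3=2·3+1=7
…
a_5=2:  p_5=2·617+96=1330,  q_5=2·45+7=97
a_6=2:  p_6=2·1330+617=3277,  q_6=2·97+45=239
a_7=1:  p_7=1·3277+1330=4607,  q_7=1·239+97=336
(x₁, y₁) = (4607, 336);  4607² − 188·336² = 1 ✓
k=2:  x_2 = 4607·4607+188·336·336 = 42448897,  y_2 = 4607·336+336·4607 = 3095904
k=3:  x_3 = 4607·42448897+188·336·3095904 = 391124132351,  y_3 = 4607·3095904+336·42448897 = 28525659120
k=4:  x_4 = 4607·391124132351+188·336·28525659120 = 3603817713033217,  y_4 = 4607·28525659120+336·391124132351 = 262835420035776
k=5:  x_5 = 4607·3603817713033217+188·336·262835420035776 = 33205576016763929087,  y_5 = 4607·262835420035776+336·3603817713033217 = 2421765531683980944

4607 336
42448897 3095904
391124132351 28525659120
3603817713033217 262835420035776
33205576016763929087 2421765531683980944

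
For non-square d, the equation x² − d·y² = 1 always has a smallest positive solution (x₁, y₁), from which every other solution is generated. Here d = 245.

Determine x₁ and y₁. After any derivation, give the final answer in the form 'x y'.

51841 3312

d=245: √d = [15; 1,1,1,7,6,7,1,1,1,30] (ℓ=10, even), read p_9/q_9
i=0: a=15 ⇒ p=15, q=1
i=1: a=1 ⇒ p=16, q=1
…
i=4: a=7 ⇒ p=360, q=23
i=5: a=6 ⇒ p=2207, q=141
i=6: a=7 ⇒ p=15809, q=1010
i=7: a=1 ⇒ p=18016, q=1151
i=8: a=1 ⇒ p=33825, q=2161
i=9: a=1 ⇒ p=51841, q=3312
(x₁, y₁) = (51841, 3312);  51841² − 245·3312² = 1 ✓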